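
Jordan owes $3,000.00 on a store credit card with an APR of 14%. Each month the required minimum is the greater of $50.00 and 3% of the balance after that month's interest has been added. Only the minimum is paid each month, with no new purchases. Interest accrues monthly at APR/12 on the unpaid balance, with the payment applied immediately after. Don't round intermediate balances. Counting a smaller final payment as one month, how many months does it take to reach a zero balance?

Monthly rate r = 14%/12 = 1.16667% = 0.0116667.
While 3% of the post-interest balance exceeds $50.00, each month B ← (B·(1+r))·(1 − 0.03), i.e. B shrinks by the factor (1+r)·0.97 = 0.98132.
This holds for months 1–32. Entering month 33 the balance is $1,640.65; 3% of the post-interest balance is now below $50.00, so the flat $50.00 minimum applies from here.
From month 33 a fixed $50.00 at rate r clears $1,640.65 in 42 more payments. Total: 32 + 42 = 74 months.

74 months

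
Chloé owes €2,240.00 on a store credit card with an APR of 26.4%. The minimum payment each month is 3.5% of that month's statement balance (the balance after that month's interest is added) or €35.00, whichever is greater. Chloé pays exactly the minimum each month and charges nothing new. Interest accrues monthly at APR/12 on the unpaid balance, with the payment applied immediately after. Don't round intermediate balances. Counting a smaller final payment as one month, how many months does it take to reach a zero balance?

Monthly rate r = 26.4%/12 = 2.2% = 0.022.
While 3.5% of the post-interest balance exceeds €35.00, each month B ← (B·(1+r))·(1 − 0.035), i.e. B shrinks by the factor (1+r)·0.965 = 0.98623.
This holds for months 1–60. Entering month 61 the balance is €974.86; 3.5% of the post-interest balance is now below €35.00, so the flat €35.00 minimum applies from here.
From month 61 a fixed €35.00 at rate r clears €974.86 in 44 more payments. Total: 60 + 44 = 104 months.

104 months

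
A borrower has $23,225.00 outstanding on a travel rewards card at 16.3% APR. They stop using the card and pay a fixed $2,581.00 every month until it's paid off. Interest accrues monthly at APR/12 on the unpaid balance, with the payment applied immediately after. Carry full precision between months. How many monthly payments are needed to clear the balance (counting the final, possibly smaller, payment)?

Monthly rate r = 16.3%/12 = 1.35833% = 0.0135833.
Recurrence: B ← B·(1+r) − $2,581.00.
Month 1: interest $315.47; balance after payment $20,959.47.
Month 2: interest $284.70; balance after payment $18,663.17.
Closed form: n = −ln(1 − rB₀/P)/ln(1+r) = −ln(0.87777)/ln(1.01358) ≈ 9.663, so the balance reaches zero during payment 10.

10 months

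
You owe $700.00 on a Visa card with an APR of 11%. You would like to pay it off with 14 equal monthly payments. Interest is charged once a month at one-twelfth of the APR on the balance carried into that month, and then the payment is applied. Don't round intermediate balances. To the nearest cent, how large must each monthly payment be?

Monthly rate r = 11%/12 = 0.916667% = 0.00916667.
Level-payment amortization: P = B₀·r / (1 − (1+r)^(−n)) = 700.00·0.00916667 / (1 − 1.00917^(−14)).
Denominator 1 − (1+r)^(−14) = 0.119925494.
P = 6.41667 / 0.119925494 ≈ 53.51.

$53.51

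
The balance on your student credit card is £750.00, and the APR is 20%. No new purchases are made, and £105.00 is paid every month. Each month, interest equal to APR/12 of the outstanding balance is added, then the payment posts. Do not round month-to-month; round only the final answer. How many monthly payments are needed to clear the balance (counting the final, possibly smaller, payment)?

8 months

Monthly rate r = 20%/12 = 1.66667% = 0.0166667.
Recurrence: B ← B·(1+r) − £105.00.
Month 1: interest £12.50; balance after payment £657.50.
Month 2: interest £10.96; balance after payment £563.46.
Closed form: n = −ln(1 − rB₀/P)/ln(1+r) = −ln(0.88095)/ln(1.01667) ≈ 7.668, so the balance reaches zero during payment 8.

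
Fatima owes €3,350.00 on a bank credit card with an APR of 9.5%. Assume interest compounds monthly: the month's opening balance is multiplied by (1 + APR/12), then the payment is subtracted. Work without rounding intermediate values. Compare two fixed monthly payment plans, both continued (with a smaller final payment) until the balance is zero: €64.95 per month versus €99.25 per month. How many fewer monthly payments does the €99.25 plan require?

Monthly rate r = 9.5%/12 = 0.791667% = 0.00791667.
At €64.95/mo: n = ⌈−ln(1 − rB₀/P)/ln(1+r)⌉ = 67 payments (last €35.96); total interest = total paid − €3,350.00 = €972.66.
At €99.25/mo: 40 payments (last €42.45); total interest €563.20.
Payments saved = 67 − 40 = 27.

27 fewer payments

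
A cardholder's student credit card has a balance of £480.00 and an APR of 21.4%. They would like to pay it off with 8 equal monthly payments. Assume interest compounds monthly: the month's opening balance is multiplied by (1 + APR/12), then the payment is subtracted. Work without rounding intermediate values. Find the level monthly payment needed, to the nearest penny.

Monthly rate r = 21.4%/12 = 1.78333% = 0.0178333.
Level-payment amortization: P = B₀·r / (1 − (1+r)^(−n)) = 480.00·0.0178333 / (1 − 1.01783^(−8)).
Denominator 1 − (1+r)^(−8) = 0.131866245.
P = 8.56 / 0.131866245 ≈ 64.91.

£64.91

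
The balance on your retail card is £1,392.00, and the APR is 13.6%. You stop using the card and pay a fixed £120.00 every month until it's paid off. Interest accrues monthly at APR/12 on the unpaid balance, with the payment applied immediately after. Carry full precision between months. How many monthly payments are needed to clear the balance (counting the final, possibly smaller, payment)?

13 months

Monthly rate r = 13.6%/12 = 1.13333% = 0.0113333.
Recurrence: B ← B·(1+r) − £120.00.
Month 1: interest £15.78; balance after payment £1,287.78.
Month 2: interest £14.59; balance after payment £1,182.37.
Closed form: n = −ln(1 − rB₀/P)/ln(1+r) = −ln(0.86853)/ln(1.01133) ≈ 12.507, so the balance reaches zero during payment 13.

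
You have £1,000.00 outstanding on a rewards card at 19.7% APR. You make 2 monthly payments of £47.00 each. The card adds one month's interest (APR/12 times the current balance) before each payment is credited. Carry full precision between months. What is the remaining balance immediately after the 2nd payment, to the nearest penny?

£938.33

Monthly rate r = 19.7%/12 = 1.64167% = 0.0164167.
Each month: B ← B·(1+r) − £47.00.
Month 1: interest £16.42; balance after payment £969.42.
Month 2: interest £15.91; balance after payment £938.33.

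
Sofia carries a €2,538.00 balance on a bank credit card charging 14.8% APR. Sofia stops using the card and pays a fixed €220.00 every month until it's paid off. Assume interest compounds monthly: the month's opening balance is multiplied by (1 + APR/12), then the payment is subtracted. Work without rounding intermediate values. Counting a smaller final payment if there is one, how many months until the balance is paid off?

Monthly rate r = 14.8%/12 = 1.23333% = 0.0123333.
Recurrence: B ← B·(1+r) − €220.00.
Month 1: interest €31.30; balance after payment €2,349.30.
Month 2: interest €28.97; balance after payment €2,158.28.
Closed form: n = −ln(1 − rB₀/P)/ln(1+r) = −ln(0.85772)/ln(1.01233) ≈ 12.521, so the balance reaches zero during payment 13.

13 payments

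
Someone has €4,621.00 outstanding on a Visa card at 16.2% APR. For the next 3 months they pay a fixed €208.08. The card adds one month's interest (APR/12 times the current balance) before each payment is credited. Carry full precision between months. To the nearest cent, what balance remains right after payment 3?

Monthly rate r = 16.2%/12 = 1.35% = 0.0135.
Each month: B ← B·(1+r) − €208.08.
Month 1: interest €62.38; balance after payment €4,475.30.
Month 2: interest €60.42; balance after payment €4,327.64.
Month 3: interest €58.42; balance after payment €4,177.98.

€4,177.98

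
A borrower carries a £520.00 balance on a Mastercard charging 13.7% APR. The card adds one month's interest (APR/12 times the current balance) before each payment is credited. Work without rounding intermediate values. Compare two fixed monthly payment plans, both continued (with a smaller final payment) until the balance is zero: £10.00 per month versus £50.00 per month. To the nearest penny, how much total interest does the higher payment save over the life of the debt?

£236.60

Monthly rate r = 13.7%/12 = 1.14167% = 0.0114167.
At £10.00/mo: n = ⌈−ln(1 − rB₀/P)/ln(1+r)⌉ = 80 payments (last £3.34); total interest = total paid − £520.00 = £273.34.
At £50.00/mo: 12 payments (last £6.74); total interest £36.74.
Interest saved = £273.34 − £36.74 = £236.60.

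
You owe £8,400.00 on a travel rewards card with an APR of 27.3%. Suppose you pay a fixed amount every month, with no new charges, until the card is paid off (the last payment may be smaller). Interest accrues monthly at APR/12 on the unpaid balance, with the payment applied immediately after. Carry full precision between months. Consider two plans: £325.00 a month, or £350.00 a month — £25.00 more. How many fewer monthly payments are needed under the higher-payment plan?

Monthly rate r = 27.3%/12 = 2.275% = 0.02275.
At £325.00/mo: n = ⌈−ln(1 − rB₀/P)/ln(1+r)⌉ = 40 payments (last £137.04); total interest = total paid − £8,400.00 = £4,412.04.
At £350.00/mo: 36 payments (last £36.62); total interest £3,886.62.
Payments saved = 40 − 36 = 4.

4 fewer payments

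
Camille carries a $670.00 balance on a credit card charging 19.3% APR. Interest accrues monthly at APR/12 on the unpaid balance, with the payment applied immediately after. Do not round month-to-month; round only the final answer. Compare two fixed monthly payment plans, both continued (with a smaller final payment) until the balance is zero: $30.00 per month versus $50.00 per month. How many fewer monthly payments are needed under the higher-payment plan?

12 fewer payments

Monthly rate r = 19.3%/12 = 1.60833% = 0.0160833.
At $30.00/mo: n = ⌈−ln(1 − rB₀/P)/ln(1+r)⌉ = 28 payments (last $26.79); total interest = total paid − $670.00 = $166.79.
At $50.00/mo: 16 payments (last $10.72); total interest $90.72.
Payments saved = 28 − 16 = 12.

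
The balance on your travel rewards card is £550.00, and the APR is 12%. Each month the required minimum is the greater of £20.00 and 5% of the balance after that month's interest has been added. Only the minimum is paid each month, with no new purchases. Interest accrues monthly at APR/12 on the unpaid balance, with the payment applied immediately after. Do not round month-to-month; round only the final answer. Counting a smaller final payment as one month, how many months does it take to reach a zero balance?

Monthly rate r = 12%/12 = 1% = 0.01.
While 5% of the post-interest balance exceeds £20.00, each month B ← (B·(1+r))·(1 − 0.05), i.e. B shrinks by the factor (1+r)·0.95 = 0.9595.
This holds for months 1–8. Entering month 9 the balance is £395.11; 5% of the post-interest balance is now below £20.00, so the flat £20.00 minimum applies from here.
From month 9 a fixed £20.00 at rate r clears £395.11 in 23 more payments. Total: 8 + 23 = 31 months.

31 months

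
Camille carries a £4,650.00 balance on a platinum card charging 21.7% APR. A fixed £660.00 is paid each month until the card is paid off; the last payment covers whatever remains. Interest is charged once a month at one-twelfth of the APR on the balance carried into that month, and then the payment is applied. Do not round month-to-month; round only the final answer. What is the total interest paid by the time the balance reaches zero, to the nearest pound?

Monthly rate r = 21.7%/12 = 1.80833% = 0.0180833.
Payoff takes n = ⌈−ln(1 − rB₀/P)/ln(1+r)⌉ = ⌈7.604⌉ = 8 payments; the last is £400.31.
Total paid = 7·£660.00 + £400.31 = £5,020.31.
Total interest = total paid − principal = £5,020.31 − £4,650.00 = £370.31.

£370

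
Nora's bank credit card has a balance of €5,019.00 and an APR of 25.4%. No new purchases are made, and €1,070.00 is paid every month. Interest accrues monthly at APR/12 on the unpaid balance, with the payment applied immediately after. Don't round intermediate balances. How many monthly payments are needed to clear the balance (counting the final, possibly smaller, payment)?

5 months

Monthly rate r = 25.4%/12 = 2.11667% = 0.0211667.
Recurrence: B ← B·(1+r) − €1,070.00.
Month 1: interest €106.24; balance after payment €4,055.24.
Month 2: interest €85.84; balance after payment €3,071.07.
Month 3: interest €65.00; balance after payment €2,066.08.
Month 4: interest €43.73; balance after payment €1,039.81.
Month 5: interest €22.01; balance after payment €0.00.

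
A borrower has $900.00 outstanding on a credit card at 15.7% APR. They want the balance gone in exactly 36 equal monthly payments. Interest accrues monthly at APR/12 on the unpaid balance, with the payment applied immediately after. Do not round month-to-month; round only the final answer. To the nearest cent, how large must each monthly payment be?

$31.51

Monthly rate r = 15.7%/12 = 1.30833% = 0.0130833.
Level-payment amortization: P = B₀·r / (1 − (1+r)^(−n)) = 900.00·0.0130833 / (1 − 1.01308^(−36)).
Denominator 1 − (1+r)^(−36) = 0.373712337.
P = 11.775 / 0.373712337 ≈ 31.51.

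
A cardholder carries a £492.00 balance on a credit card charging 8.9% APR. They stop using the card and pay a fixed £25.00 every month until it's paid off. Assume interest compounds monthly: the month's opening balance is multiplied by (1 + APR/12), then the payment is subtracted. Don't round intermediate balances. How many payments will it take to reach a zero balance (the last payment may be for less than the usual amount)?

22 payments

Monthly rate r = 8.9%/12 = 0.741667% = 0.00741667.
Recurrence: B ← B·(1+r) − £25.00.
Month 1: interest £3.65; balance after payment £470.65.
Month 2: interest £3.49; balance after payment £449.14.
Closed form: n = −ln(1 − rB₀/P)/ln(1+r) = −ln(0.85404)/ln(1.00742) ≈ 21.352, so the balance reaches zero during payment 22.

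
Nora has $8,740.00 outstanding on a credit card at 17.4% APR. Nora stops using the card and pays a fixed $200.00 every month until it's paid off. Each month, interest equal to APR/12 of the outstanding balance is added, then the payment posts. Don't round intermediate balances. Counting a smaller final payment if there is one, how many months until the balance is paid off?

70 payments

Monthly rate r = 17.4%/12 = 1.45% = 0.0145.
Recurrence: B ← B·(1+r) − $200.00.
Month 1: interest $126.73; balance after payment $8,666.73.
Month 2: interest $125.67; balance after payment $8,592.40.
Closed form: n = −ln(1 − rB₀/P)/ln(1+r) = −ln(0.36635)/ln(1.0145) ≈ 69.754, so the balance reaches zero during payment 70.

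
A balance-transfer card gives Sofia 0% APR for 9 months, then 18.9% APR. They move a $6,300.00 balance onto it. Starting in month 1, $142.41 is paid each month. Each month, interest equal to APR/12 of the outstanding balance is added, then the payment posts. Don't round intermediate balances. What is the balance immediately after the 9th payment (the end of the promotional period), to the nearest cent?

Promo months 1–9 at r₀ = 0%/12 = 0; months 10+ at r₁ = 18.9%/12 = 0.01575.
After month 9 (no interest yet): B = $6,300.00 − 9·$142.41 = $5,018.31.

$5,018.31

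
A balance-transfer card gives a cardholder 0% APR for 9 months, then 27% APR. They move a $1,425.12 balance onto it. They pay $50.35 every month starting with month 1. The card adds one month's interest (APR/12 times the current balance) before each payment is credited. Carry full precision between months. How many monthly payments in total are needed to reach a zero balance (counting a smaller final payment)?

35 payments

Promo months 1–9 at r₀ = 0%/12 = 0; months 10+ at r₁ = 27%/12 = 0.0225.
After month 9 (no interest yet): B = $1,425.12 − 9·$50.35 = $971.97.
Then at r₁ with $50.35/mo: n₂ = −ln(1 − r₁·B/P)/ln(1+r₁) ≈ 25.61 → 26 more payments.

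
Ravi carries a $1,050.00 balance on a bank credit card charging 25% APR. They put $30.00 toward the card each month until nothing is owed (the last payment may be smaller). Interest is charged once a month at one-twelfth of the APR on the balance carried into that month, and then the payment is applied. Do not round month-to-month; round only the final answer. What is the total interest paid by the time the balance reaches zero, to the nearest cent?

Monthly rate r = 25%/12 = 2.08333% = 0.0208333.
Payoff takes n = ⌈−ln(1 − rB₀/P)/ln(1+r)⌉ = ⌈63.351⌉ = 64 payments; the last is $10.60.
Total paid = 63·$30.00 + $10.60 = $1,900.60.
Total interest = total paid − principal = $1,900.60 − $1,050.00 = $850.60.

$850.60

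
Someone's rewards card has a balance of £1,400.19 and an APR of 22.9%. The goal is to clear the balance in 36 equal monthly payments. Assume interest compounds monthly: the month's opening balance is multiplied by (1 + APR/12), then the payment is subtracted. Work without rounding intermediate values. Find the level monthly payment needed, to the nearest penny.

£54.13

Monthly rate r = 22.9%/12 = 1.90833% = 0.0190833.
Level-payment amortization: P = B₀·r / (1 − (1+r)^(−n)) = 1400.19·0.0190833 / (1 − 1.01908^(−36)).
Denominator 1 − (1+r)^(−36) = 0.493649973.
P = 26.7203 / 0.493649973 ≈ 54.13.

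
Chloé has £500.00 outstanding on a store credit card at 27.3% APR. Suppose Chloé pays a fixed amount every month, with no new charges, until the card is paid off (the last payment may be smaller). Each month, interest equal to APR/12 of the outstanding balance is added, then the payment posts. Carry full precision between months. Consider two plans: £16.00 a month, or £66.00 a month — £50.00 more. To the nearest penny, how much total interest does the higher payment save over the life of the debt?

Monthly rate r = 27.3%/12 = 2.275% = 0.02275.
At £16.00/mo: n = ⌈−ln(1 − rB₀/P)/ln(1+r)⌉ = 56 payments (last £2.79); total interest = total paid − £500.00 = £382.79.
At £66.00/mo: 9 payments (last £27.18); total interest £55.18.
Interest saved = £382.79 − £55.18 = £327.61.

£327.61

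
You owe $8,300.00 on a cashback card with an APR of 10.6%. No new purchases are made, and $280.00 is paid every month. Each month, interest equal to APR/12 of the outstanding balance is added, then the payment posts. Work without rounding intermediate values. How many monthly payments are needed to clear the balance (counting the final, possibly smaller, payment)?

35 payments

Monthly rate r = 10.6%/12 = 0.883333% = 0.00883333.
Recurrence: B ← B·(1+r) − $280.00.
Month 1: interest $73.32; balance after payment $8,093.32.
Month 2: interest $71.49; balance after payment $7,884.81.
Closed form: n = −ln(1 − rB₀/P)/ln(1+r) = −ln(0.73815)/ln(1.00883) ≈ 34.522, so the balance reaches zero during payment 35.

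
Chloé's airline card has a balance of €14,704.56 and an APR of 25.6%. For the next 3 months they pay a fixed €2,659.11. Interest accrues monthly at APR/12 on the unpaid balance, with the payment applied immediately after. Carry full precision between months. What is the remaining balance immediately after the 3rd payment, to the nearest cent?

€7,517.15

Monthly rate r = 25.6%/12 = 2.13333% = 0.0213333.
Each month: B ← B·(1+r) − €2,659.11.
Month 1: interest €313.70; balance after payment €12,359.15.
Month 2: interest €263.66; balance after payment €9,963.70.
Month 3: interest €212.56; balance after payment €7,517.15.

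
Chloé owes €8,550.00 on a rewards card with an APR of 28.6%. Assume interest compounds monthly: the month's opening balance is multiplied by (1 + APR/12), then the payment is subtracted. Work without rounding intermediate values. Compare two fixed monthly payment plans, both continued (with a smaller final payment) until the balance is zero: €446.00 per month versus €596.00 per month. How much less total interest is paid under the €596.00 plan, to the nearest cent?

€971.04

Monthly rate r = 28.6%/12 = 2.38333% = 0.0238333.
At €446.00/mo: n = ⌈−ln(1 − rB₀/P)/ln(1+r)⌉ = 26 payments (last €409.55); total interest = total paid − €8,550.00 = €3,009.55.
At €596.00/mo: 18 payments (last €456.51); total interest €2,038.51.
Interest saved = €3,009.55 − €2,038.51 = €971.04.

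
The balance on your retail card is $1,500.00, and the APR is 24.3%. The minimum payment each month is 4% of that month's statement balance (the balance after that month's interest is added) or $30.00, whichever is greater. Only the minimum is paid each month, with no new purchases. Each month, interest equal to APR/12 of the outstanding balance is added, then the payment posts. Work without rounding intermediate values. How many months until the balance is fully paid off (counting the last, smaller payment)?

Monthly rate r = 24.3%/12 = 2.025% = 0.02025.
While 4% of the post-interest balance exceeds $30.00, each month B ← (B·(1+r))·(1 − 0.04), i.e. B shrinks by the factor (1+r)·0.96 = 0.97944.
This holds for months 1–35. Entering month 36 the balance is $724.96; 4% of the post-interest balance is now below $30.00, so the flat $30.00 minimum applies from here.
From month 36 a fixed $30.00 at rate r clears $724.96 in 34 more payments. Total: 35 + 34 = 69 months.

69 months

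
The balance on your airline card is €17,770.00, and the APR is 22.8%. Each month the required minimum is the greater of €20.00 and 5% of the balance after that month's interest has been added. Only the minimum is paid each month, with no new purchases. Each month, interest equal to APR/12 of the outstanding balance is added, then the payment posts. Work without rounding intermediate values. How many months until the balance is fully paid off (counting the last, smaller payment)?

Monthly rate r = 22.8%/12 = 1.9% = 0.019.
While 5% of the post-interest balance exceeds €20.00, each month B ← (B·(1+r))·(1 − 0.05), i.e. B shrinks by the factor (1+r)·0.95 = 0.96805.
This holds for months 1–118. Entering month 119 the balance is €385.15; 5% of the post-interest balance is now below €20.00, so the flat €20.00 minimum applies from here.
From month 119 a fixed €20.00 at rate r clears €385.15 in 25 more payments. Total: 118 + 25 = 143 months.

143 months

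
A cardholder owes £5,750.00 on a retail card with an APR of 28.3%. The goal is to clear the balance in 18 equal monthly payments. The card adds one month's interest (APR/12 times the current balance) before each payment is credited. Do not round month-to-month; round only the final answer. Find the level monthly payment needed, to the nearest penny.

Monthly rate r = 28.3%/12 = 2.35833% = 0.0235833.
Level-payment amortization: P = B₀·r / (1 − (1+r)^(−n)) = 5750.00·0.0235833 / (1 − 1.02358^(−18)).
Denominator 1 − (1+r)^(−18) = 0.342671753.
P = 135.604 / 0.342671753 ≈ 395.73.

£395.73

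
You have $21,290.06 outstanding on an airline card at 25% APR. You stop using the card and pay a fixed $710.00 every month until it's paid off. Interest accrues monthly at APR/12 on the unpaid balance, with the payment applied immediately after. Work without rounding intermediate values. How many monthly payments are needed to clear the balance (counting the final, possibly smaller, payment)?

48 payments

Monthly rate r = 25%/12 = 2.08333% = 0.0208333.
Recurrence: B ← B·(1+r) − $710.00.
Month 1: interest $443.54; balance after payment $21,023.60.
Month 2: interest $437.99; balance after payment $20,751.59.
Closed form: n = −ln(1 − rB₀/P)/ln(1+r) = −ln(0.37529)/ln(1.02083) ≈ 47.531, so the balance reaches zero during payment 48.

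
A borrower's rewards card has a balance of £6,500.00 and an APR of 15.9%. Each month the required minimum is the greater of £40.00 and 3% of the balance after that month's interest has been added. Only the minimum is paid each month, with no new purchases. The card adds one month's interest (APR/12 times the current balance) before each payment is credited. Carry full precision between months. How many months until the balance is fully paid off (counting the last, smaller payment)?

Monthly rate r = 15.9%/12 = 1.325% = 0.01325.
While 3% of the post-interest balance exceeds £40.00, each month B ← (B·(1+r))·(1 − 0.03), i.e. B shrinks by the factor (1+r)·0.97 = 0.98285.
This holds for months 1–93. Entering month 94 the balance is £1,301.16; 3% of the post-interest balance is now below £40.00, so the flat £40.00 minimum applies from here.
From month 94 a fixed £40.00 at rate r clears £1,301.16 in 43 more payments. Total: 93 + 43 = 136 months.

136 months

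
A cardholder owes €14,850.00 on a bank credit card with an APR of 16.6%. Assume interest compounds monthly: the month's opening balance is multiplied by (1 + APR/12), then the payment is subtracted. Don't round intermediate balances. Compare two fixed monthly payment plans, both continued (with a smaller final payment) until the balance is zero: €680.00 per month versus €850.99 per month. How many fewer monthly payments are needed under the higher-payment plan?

6 fewer payments

Monthly rate r = 16.6%/12 = 1.38333% = 0.0138333.
At €680.00/mo: n = ⌈−ln(1 − rB₀/P)/ln(1+r)⌉ = 27 payments (last €123.02); total interest = total paid − €14,850.00 = €2,953.02.
At €850.99/mo: 21 payments (last €93.73); total interest €2,263.53.
Payments saved = 27 − 21 = 6.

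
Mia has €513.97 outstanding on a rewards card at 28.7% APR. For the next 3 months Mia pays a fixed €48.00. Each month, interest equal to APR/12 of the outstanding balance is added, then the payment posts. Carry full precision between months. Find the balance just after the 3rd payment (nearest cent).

€404.26

Monthly rate r = 28.7%/12 = 2.39167% = 0.0239167.
Each month: B ← B·(1+r) − €48.00.
Month 1: interest €12.29; balance after payment €478.26.
Month 2: interest €11.44; balance after payment €441.70.
Month 3: interest €10.56; balance after payment €404.26.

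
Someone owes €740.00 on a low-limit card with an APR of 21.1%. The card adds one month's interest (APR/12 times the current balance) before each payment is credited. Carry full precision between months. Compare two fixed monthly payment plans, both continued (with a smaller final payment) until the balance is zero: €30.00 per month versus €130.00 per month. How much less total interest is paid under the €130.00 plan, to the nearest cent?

€192.21

Monthly rate r = 21.1%/12 = 1.75833% = 0.0175833.
At €30.00/mo: n = ⌈−ln(1 − rB₀/P)/ln(1+r)⌉ = 33 payments (last €18.81); total interest = total paid − €740.00 = €238.81.
At €130.00/mo: 7 payments (last €6.60); total interest €46.60.
Interest saved = €238.81 − €46.60 = €192.21.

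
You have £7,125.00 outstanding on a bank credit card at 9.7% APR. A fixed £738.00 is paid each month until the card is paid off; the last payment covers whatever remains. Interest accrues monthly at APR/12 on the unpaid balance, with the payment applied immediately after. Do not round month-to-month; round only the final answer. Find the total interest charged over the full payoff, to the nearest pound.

Monthly rate r = 9.7%/12 = 0.808333% = 0.00808333.
Payoff takes n = ⌈−ln(1 − rB₀/P)/ln(1+r)⌉ = ⌈10.093⌉ = 11 payments; the last is £68.58.
Total paid = 10·£738.00 + £68.58 = £7,448.58.
Total interest = total paid − principal = £7,448.58 − £7,125.00 = £323.58.

£324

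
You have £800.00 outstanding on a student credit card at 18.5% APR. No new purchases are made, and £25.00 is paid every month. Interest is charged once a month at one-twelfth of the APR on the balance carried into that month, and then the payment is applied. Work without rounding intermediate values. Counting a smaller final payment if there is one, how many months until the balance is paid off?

45 months

Monthly rate r = 18.5%/12 = 1.54167% = 0.0154167.
Recurrence: B ← B·(1+r) − £25.00.
Month 1: interest £12.33; balance after payment £787.33.
Month 2: interest £12.14; balance after payment £774.47.
Closed form: n = −ln(1 − rB₀/P)/ln(1+r) = −ln(0.50667)/ln(1.01542) ≈ 44.441, so the balance reaches zero during payment 45.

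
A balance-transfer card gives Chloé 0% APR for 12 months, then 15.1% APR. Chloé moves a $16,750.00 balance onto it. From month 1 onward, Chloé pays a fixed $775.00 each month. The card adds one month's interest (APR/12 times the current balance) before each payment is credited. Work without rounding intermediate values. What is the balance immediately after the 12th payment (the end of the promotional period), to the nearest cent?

$7,450.00

Promo months 1–12 at r₀ = 0%/12 = 0; months 13+ at r₁ = 15.1%/12 = 0.0125833.
After month 12 (no interest yet): B = $16,750.00 − 12·$775.00 = $7,450.00.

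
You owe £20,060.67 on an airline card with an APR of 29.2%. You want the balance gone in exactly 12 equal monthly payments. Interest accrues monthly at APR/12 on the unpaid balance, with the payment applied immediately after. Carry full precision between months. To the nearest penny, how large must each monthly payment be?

£1,947.77

Monthly rate r = 29.2%/12 = 2.43333% = 0.0243333.
Level-payment amortization: P = B₀·r / (1 − (1+r)^(−n)) = 20060.67·0.0243333 / (1 − 1.02433^(−12)).
Denominator 1 − (1+r)^(−12) = 0.250616143.
P = 488.143 / 0.250616143 ≈ 1947.77.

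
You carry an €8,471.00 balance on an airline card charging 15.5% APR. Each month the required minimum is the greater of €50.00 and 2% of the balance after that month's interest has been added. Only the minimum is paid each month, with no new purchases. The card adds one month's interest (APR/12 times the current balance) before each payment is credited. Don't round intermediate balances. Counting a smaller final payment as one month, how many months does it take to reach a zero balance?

Monthly rate r = 15.5%/12 = 1.29167% = 0.0129167.
While 2% of the post-interest balance exceeds €50.00, each month B ← (B·(1+r))·(1 − 0.02), i.e. B shrinks by the factor (1+r)·0.98 = 0.99266.
This holds for months 1–168. Entering month 169 the balance is €2,456.40; 2% of the post-interest balance is now below €50.00, so the flat €50.00 minimum applies from here.
From month 169 a fixed €50.00 at rate r clears €2,456.40 in 79 more payments. Total: 168 + 79 = 247 months.

247 months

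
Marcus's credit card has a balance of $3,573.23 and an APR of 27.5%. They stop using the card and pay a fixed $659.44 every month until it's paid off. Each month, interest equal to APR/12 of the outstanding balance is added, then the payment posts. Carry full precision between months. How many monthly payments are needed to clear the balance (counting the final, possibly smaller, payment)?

Monthly rate r = 27.5%/12 = 2.29167% = 0.0229167.
Recurrence: B ← B·(1+r) − $659.44.
Month 1: interest $81.89; balance after payment $2,995.68.
Month 2: interest $68.65; balance after payment $2,404.89.
Month 3: interest $55.11; balance after payment $1,800.56.
Month 4: interest $41.26; balance after payment $1,182.38.
Month 5: interest $27.10; balance after payment $550.04.
Month 6: interest $12.61; balance after payment $0.00.

6 months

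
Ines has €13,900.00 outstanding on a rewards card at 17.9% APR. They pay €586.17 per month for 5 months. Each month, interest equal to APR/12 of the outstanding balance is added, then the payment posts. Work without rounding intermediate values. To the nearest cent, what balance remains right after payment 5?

Monthly rate r = 17.9%/12 = 1.49167% = 0.0149167.
Each month: B ← B·(1+r) − €586.17.
Month 1: interest €207.34; balance after payment €13,521.17.
Month 2: interest €201.69; balance after payment €13,136.69.
Month 3: interest €195.96; balance after payment €12,746.48.
Month 4: interest €190.13; balance after payment €12,350.44.
Month 5: interest €184.23; balance after payment €11,948.50.

€11,948.50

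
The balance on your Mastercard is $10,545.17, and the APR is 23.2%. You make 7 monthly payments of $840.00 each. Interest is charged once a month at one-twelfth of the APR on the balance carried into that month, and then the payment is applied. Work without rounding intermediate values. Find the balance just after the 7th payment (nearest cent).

Monthly rate r = 23.2%/12 = 1.93333% = 0.0193333.
Each month: B ← B·(1+r) − $840.00.
Month 1: interest $203.87; balance after payment $9,909.04.
Month 2: interest $191.57; balance after payment $9,260.62.
Month 3: interest $179.04; balance after payment $8,599.66.
Month 4: interest $166.26; balance after payment $7,925.92.
Month 5: interest $153.23; balance after payment $7,239.15.
Month 6: interest $139.96; balance after payment $6,539.11.
Month 7: interest $126.42; balance after payment $5,825.53.

$5,825.53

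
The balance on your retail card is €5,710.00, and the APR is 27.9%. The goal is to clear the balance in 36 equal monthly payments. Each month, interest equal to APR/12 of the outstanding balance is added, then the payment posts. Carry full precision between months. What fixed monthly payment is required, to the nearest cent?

Monthly rate r = 27.9%/12 = 2.325% = 0.02325.
Level-payment amortization: P = B₀·r / (1 − (1+r)^(−n)) = 5710.00·0.02325 / (1 − 1.02325^(−36)).
Denominator 1 − (1+r)^(−36) = 0.562823428.
P = 132.757 / 0.562823428 ≈ 235.88.

€235.88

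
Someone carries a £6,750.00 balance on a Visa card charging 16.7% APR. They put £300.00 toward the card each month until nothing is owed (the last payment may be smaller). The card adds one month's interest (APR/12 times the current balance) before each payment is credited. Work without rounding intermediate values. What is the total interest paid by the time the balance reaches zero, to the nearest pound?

Monthly rate r = 16.7%/12 = 1.39167% = 0.0139167.
Payoff takes n = ⌈−ln(1 − rB₀/P)/ln(1+r)⌉ = ⌈27.177⌉ = 28 payments; the last is £53.34.
Total paid = 27·£300.00 + £53.34 = £8,153.34.
Total interest = total paid − principal = £8,153.34 − £6,750.00 = £1,403.34.

£1,403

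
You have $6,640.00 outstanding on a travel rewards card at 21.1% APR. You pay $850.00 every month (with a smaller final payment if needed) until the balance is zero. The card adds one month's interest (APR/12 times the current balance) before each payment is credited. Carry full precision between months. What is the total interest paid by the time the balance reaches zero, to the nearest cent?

$567.08

Monthly rate r = 21.1%/12 = 1.75833% = 0.0175833.
Payoff takes n = ⌈−ln(1 − rB₀/P)/ln(1+r)⌉ = ⌈8.477⌉ = 9 payments; the last is $407.08.
Total paid = 8·$850.00 + $407.08 = $7,207.08.
Total interest = total paid − principal = $7,207.08 − $6,640.00 = $567.08.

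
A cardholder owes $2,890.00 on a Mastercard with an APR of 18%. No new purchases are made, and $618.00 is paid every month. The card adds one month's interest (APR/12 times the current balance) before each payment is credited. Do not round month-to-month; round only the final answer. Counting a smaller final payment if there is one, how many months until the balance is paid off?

Monthly rate r = 18%/12 = 1.5% = 0.015.
Recurrence: B ← B·(1+r) − $618.00.
Month 1: interest $43.35; balance after payment $2,315.35.
Month 2: interest $34.73; balance after payment $1,732.08.
Month 3: interest $25.98; balance after payment $1,140.06.
Month 4: interest $17.10; balance after payment $539.16.
Month 5: interest $8.09; balance after payment $0.00.

5 payments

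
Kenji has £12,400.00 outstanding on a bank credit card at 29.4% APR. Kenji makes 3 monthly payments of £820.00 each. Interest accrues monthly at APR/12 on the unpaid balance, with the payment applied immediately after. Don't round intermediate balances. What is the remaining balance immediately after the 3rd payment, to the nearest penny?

Monthly rate r = 29.4%/12 = 2.45% = 0.0245.
Each month: B ← B·(1+r) − £820.00.
Month 1: interest £303.80; balance after payment £11,883.80.
Month 2: interest £291.15; balance after payment £11,354.95.
Month 3: interest £278.20; balance after payment £10,813.15.

£10,813.15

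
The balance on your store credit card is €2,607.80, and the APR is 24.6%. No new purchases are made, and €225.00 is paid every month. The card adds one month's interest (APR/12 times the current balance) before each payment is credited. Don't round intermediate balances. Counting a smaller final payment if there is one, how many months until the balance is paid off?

14 payments

Monthly rate r = 24.6%/12 = 2.05% = 0.0205.
Recurrence: B ← B·(1+r) − €225.00.
Month 1: interest €53.46; balance after payment €2,436.26.
Month 2: interest €49.94; balance after payment €2,261.20.
Closed form: n = −ln(1 − rB₀/P)/ln(1+r) = −ln(0.7624)/ln(1.0205) ≈ 13.369, so the balance reaches zero during payment 14.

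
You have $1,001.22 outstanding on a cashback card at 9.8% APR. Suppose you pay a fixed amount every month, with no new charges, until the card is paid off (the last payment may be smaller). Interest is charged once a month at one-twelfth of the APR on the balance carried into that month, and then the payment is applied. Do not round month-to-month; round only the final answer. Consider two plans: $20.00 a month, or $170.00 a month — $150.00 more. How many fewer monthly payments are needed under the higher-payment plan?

58 fewer payments

Monthly rate r = 9.8%/12 = 0.816667% = 0.00816667.
At $20.00/mo: n = ⌈−ln(1 − rB₀/P)/ln(1+r)⌉ = 65 payments (last $12.58); total interest = total paid − $1,001.22 = $291.36.
At $170.00/mo: 7 payments (last $10.32); total interest $29.10.
Payments saved = 65 − 7 = 58.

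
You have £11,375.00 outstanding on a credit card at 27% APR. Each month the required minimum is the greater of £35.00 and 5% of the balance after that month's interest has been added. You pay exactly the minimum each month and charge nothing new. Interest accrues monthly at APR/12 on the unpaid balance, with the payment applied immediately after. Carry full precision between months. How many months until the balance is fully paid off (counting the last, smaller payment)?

Monthly rate r = 27%/12 = 2.25% = 0.0225.
While 5% of the post-interest balance exceeds £35.00, each month B ← (B·(1+r))·(1 − 0.05), i.e. B shrinks by the factor (1+r)·0.95 = 0.97137.
This holds for months 1–97. Entering month 98 the balance is £679.96; 5% of the post-interest balance is now below £35.00, so the flat £35.00 minimum applies from here.
From month 98 a fixed £35.00 at rate r clears £679.96 in 26 more payments. Total: 97 + 26 = 123 months.

123 months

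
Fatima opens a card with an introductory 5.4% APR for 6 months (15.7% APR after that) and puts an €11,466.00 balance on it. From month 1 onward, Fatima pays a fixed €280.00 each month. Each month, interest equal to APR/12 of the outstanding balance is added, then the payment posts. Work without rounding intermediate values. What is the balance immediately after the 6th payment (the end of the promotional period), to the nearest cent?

€10,080.07

Promo months 1–6 at r₀ = 5.4%/12 = 0.0045; months 7+ at r₁ = 15.7%/12 = 0.0130833.
After month 6: iterate B ← B·(1+r₀) − €280.00 for 6 months → €10,080.07.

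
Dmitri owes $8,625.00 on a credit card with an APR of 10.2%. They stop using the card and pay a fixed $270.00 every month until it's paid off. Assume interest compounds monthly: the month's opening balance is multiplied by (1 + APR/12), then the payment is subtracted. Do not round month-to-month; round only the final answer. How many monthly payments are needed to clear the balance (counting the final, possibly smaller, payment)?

Monthly rate r = 10.2%/12 = 0.85% = 0.0085.
Recurrence: B ← B·(1+r) − $270.00.
Month 1: interest $73.31; balance after payment $8,428.31.
Month 2: interest $71.64; balance after payment $8,229.95.
Closed form: n = −ln(1 − rB₀/P)/ln(1+r) = −ln(0.72847)/ln(1.0085) ≈ 37.429, so the balance reaches zero during payment 38.

38 months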